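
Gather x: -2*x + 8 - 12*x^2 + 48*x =-12*x^2 + 46*x + 8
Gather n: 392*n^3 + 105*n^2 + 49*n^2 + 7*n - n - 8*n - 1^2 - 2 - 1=392*n^3 + 154*n^2 - 2*n - 4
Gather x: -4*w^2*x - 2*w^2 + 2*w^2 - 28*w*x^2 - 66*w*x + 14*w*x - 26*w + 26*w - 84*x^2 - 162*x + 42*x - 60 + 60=x^2*(-28*w - 84) + x*(-4*w^2 - 52*w - 120)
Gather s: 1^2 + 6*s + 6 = 6*s + 7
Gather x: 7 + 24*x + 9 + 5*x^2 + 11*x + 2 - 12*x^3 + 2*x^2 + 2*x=-12*x^3 + 7*x^2 + 37*x + 18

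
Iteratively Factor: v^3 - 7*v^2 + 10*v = (v)*(v^2 - 7*v + 10) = v*(v - 5)*(v - 2)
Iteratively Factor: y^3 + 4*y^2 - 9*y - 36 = (y - 3)*(y^2 + 7*y + 12) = (y - 3)*(y + 4)*(y + 3)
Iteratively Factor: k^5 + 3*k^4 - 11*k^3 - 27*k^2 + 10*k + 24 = (k + 4)*(k^4 - k^3 - 7*k^2 + k + 6) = (k + 1)*(k + 4)*(k^3 - 2*k^2 - 5*k + 6) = (k - 3)*(k + 1)*(k + 4)*(k^2 + k - 2) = (k - 3)*(k + 1)*(k + 2)*(k + 4)*(k - 1)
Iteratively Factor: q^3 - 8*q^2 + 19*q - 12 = (q - 3)*(q^2 - 5*q + 4) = (q - 4)*(q - 3)*(q - 1)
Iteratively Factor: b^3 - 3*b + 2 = (b - 1)*(b^2 + b - 2) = (b - 1)^2*(b + 2)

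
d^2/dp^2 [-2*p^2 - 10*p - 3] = -4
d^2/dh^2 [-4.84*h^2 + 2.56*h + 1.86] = -9.68000000000000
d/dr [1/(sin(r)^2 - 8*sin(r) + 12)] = 2*(4 - sin(r))*cos(r)/(sin(r)^2 - 8*sin(r) + 12)^2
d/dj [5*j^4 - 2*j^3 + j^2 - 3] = 2*j*(10*j^2 - 3*j + 1)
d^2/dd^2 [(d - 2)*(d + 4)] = 2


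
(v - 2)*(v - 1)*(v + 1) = v^3 - 2*v^2 - v + 2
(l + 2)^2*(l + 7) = l^3 + 11*l^2 + 32*l + 28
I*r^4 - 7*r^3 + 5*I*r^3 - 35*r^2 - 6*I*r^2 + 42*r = r*(r + 6)*(r + 7*I)*(I*r - I)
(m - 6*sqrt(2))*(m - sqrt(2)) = m^2 - 7*sqrt(2)*m + 12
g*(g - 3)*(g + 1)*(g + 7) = g^4 + 5*g^3 - 17*g^2 - 21*g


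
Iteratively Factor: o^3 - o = (o - 1)*(o^2 + o) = o*(o - 1)*(o + 1)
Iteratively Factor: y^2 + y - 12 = (y + 4)*(y - 3)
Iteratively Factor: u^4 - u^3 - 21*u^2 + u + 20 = (u - 5)*(u^3 + 4*u^2 - u - 4) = (u - 5)*(u + 1)*(u^2 + 3*u - 4) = (u - 5)*(u - 1)*(u + 1)*(u + 4)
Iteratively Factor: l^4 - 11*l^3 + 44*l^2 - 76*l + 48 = (l - 4)*(l^3 - 7*l^2 + 16*l - 12) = (l - 4)*(l - 2)*(l^2 - 5*l + 6) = (l - 4)*(l - 2)^2*(l - 3)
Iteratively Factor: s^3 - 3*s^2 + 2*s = (s)*(s^2 - 3*s + 2) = s*(s - 2)*(s - 1)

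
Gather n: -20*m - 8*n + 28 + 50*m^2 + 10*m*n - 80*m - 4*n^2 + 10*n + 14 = 50*m^2 - 100*m - 4*n^2 + n*(10*m + 2) + 42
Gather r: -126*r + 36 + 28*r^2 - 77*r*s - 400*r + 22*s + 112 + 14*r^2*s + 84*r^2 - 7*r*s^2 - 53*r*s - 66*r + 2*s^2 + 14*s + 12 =r^2*(14*s + 112) + r*(-7*s^2 - 130*s - 592) + 2*s^2 + 36*s + 160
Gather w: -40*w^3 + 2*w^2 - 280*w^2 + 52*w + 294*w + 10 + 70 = -40*w^3 - 278*w^2 + 346*w + 80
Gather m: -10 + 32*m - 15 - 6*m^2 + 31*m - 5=-6*m^2 + 63*m - 30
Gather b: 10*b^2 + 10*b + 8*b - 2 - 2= 10*b^2 + 18*b - 4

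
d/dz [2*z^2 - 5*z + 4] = 4*z - 5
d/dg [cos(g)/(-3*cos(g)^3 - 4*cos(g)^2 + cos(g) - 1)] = -(24*sin(2*g) + 16*sin(3*g) + 12*sin(4*g))/(5*cos(g) + 8*cos(2*g) + 3*cos(3*g) + 12)^2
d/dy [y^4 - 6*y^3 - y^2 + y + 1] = 4*y^3 - 18*y^2 - 2*y + 1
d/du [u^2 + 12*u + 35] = 2*u + 12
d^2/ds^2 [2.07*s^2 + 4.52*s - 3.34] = 4.14000000000000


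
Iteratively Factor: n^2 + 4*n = (n)*(n + 4)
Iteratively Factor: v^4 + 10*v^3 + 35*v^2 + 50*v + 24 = (v + 1)*(v^3 + 9*v^2 + 26*v + 24) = (v + 1)*(v + 2)*(v^2 + 7*v + 12) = (v + 1)*(v + 2)*(v + 4)*(v + 3)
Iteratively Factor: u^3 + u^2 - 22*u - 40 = (u - 5)*(u^2 + 6*u + 8) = (u - 5)*(u + 2)*(u + 4)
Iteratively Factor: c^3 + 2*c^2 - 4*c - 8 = (c + 2)*(c^2 - 4) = (c + 2)^2*(c - 2)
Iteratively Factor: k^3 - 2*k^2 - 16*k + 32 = (k + 4)*(k^2 - 6*k + 8) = (k - 4)*(k + 4)*(k - 2)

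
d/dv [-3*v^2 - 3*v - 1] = -6*v - 3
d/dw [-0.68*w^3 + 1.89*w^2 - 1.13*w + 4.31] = -2.04*w^2 + 3.78*w - 1.13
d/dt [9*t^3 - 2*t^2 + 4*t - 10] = 27*t^2 - 4*t + 4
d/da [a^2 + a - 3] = 2*a + 1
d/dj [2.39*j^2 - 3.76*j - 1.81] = 4.78*j - 3.76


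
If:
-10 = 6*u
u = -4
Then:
No Solution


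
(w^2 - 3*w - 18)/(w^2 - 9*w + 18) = (w + 3)/(w - 3)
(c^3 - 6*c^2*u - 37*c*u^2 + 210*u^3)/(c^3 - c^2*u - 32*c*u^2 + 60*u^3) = (-c + 7*u)/(-c + 2*u)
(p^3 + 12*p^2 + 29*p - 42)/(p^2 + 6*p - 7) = p + 6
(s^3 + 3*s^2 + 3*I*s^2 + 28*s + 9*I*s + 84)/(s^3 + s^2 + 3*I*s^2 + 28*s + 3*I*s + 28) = (s + 3)/(s + 1)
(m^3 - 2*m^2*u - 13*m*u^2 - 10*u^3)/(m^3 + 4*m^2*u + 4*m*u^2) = (m^2 - 4*m*u - 5*u^2)/(m*(m + 2*u))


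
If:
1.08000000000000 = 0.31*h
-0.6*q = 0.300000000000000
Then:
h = 3.48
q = -0.50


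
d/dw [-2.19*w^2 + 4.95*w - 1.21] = 4.95 - 4.38*w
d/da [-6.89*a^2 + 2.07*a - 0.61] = 2.07 - 13.78*a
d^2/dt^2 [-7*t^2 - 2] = -14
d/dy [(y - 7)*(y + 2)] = 2*y - 5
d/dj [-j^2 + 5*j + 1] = 5 - 2*j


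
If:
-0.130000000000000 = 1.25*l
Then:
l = -0.10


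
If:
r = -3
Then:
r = -3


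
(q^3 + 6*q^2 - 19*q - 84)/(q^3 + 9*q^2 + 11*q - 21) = (q - 4)/(q - 1)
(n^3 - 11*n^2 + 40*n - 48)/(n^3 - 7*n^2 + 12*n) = (n - 4)/n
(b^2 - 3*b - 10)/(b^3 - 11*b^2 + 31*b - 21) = (b^2 - 3*b - 10)/(b^3 - 11*b^2 + 31*b - 21)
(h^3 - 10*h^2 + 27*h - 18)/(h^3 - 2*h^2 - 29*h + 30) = (h - 3)/(h + 5)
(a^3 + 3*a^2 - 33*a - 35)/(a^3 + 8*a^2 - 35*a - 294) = (a^2 - 4*a - 5)/(a^2 + a - 42)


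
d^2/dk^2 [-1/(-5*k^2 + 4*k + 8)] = 2*(25*k^2 - 20*k - 4*(5*k - 2)^2 - 40)/(-5*k^2 + 4*k + 8)^3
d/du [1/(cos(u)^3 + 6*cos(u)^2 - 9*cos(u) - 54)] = 3*(cos(u)^2 + 4*cos(u) - 3)*sin(u)/(cos(u)^3 + 6*cos(u)^2 - 9*cos(u) - 54)^2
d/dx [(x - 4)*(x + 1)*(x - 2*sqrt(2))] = 3*x^2 - 6*x - 4*sqrt(2)*x - 4 + 6*sqrt(2)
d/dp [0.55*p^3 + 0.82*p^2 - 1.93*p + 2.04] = 1.65*p^2 + 1.64*p - 1.93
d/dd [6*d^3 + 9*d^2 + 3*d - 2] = 18*d^2 + 18*d + 3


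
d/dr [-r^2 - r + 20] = -2*r - 1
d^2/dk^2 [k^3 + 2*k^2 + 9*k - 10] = 6*k + 4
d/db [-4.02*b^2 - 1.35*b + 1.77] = -8.04*b - 1.35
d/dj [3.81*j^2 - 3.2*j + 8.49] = 7.62*j - 3.2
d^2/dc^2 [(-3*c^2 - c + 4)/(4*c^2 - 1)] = 2*(-16*c^3 + 156*c^2 - 12*c + 13)/(64*c^6 - 48*c^4 + 12*c^2 - 1)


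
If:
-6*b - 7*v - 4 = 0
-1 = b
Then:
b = -1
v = 2/7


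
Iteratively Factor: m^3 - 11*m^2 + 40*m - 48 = (m - 3)*(m^2 - 8*m + 16) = (m - 4)*(m - 3)*(m - 4)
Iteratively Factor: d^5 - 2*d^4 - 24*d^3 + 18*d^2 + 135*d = (d + 3)*(d^4 - 5*d^3 - 9*d^2 + 45*d) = (d - 3)*(d + 3)*(d^3 - 2*d^2 - 15*d) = (d - 5)*(d - 3)*(d + 3)*(d^2 + 3*d) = d*(d - 5)*(d - 3)*(d + 3)*(d + 3)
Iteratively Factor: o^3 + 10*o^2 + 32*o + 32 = (o + 2)*(o^2 + 8*o + 16) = (o + 2)*(o + 4)*(o + 4)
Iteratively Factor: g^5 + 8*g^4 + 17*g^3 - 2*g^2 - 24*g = (g + 2)*(g^4 + 6*g^3 + 5*g^2 - 12*g) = g*(g + 2)*(g^3 + 6*g^2 + 5*g - 12) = g*(g + 2)*(g + 4)*(g^2 + 2*g - 3) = g*(g - 1)*(g + 2)*(g + 4)*(g + 3)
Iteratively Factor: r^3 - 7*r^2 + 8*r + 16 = (r - 4)*(r^2 - 3*r - 4) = (r - 4)^2*(r + 1)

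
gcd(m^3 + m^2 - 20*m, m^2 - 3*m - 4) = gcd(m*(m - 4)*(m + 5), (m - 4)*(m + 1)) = m - 4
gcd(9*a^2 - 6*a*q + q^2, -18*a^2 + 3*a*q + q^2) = -3*a + q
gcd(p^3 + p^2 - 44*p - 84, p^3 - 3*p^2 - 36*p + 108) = p + 6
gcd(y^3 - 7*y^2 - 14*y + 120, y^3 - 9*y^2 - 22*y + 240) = y - 6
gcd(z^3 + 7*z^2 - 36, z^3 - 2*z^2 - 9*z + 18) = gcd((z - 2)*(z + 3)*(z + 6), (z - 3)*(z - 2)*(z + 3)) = z^2 + z - 6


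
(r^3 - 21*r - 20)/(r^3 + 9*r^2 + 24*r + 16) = (r - 5)/(r + 4)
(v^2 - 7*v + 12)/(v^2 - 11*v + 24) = (v - 4)/(v - 8)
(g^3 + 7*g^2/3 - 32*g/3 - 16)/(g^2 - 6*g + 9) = (3*g^2 + 16*g + 16)/(3*(g - 3))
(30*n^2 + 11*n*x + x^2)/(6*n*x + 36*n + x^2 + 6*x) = (5*n + x)/(x + 6)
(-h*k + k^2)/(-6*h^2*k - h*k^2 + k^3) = (h - k)/(6*h^2 + h*k - k^2)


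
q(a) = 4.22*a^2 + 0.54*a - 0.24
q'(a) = 8.44*a + 0.54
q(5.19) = 116.23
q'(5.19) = 44.34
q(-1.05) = 3.85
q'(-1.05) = -8.32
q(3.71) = 59.85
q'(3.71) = 31.85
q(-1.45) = 7.85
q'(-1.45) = -11.70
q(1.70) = 12.87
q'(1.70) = 14.89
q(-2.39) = 22.57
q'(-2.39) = -19.63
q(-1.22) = 5.38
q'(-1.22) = -9.76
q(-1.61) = 9.83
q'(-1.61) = -13.05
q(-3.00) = 36.12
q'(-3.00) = -24.78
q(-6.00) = 148.44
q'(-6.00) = -50.10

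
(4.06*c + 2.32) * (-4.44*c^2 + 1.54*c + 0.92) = -18.0264*c^3 - 4.0484*c^2 + 7.308*c + 2.1344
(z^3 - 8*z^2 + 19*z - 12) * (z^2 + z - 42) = z^5 - 7*z^4 - 31*z^3 + 343*z^2 - 810*z + 504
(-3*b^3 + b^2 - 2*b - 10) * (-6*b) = 18*b^4 - 6*b^3 + 12*b^2 + 60*b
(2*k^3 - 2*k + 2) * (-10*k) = -20*k^4 + 20*k^2 - 20*k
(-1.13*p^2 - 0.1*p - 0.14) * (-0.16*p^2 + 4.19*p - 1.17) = 0.1808*p^4 - 4.7187*p^3 + 0.9255*p^2 - 0.4696*p + 0.1638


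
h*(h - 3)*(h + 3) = h^3 - 9*h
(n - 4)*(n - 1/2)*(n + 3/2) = n^3 - 3*n^2 - 19*n/4 + 3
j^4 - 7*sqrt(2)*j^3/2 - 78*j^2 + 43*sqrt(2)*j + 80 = (j - 8*sqrt(2))*(j - sqrt(2))*(j + sqrt(2)/2)*(j + 5*sqrt(2))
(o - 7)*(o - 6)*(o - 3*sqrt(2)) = o^3 - 13*o^2 - 3*sqrt(2)*o^2 + 42*o + 39*sqrt(2)*o - 126*sqrt(2)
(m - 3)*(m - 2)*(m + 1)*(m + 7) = m^4 + 3*m^3 - 27*m^2 + 13*m + 42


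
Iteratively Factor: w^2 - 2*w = (w - 2)*(w)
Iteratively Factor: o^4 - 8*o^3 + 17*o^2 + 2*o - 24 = (o - 4)*(o^3 - 4*o^2 + o + 6) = (o - 4)*(o - 2)*(o^2 - 2*o - 3) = (o - 4)*(o - 2)*(o + 1)*(o - 3)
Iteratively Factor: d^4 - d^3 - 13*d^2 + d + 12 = (d - 1)*(d^3 - 13*d - 12) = (d - 4)*(d - 1)*(d^2 + 4*d + 3) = (d - 4)*(d - 1)*(d + 3)*(d + 1)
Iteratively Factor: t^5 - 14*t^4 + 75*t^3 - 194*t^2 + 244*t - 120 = (t - 2)*(t^4 - 12*t^3 + 51*t^2 - 92*t + 60) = (t - 2)^2*(t^3 - 10*t^2 + 31*t - 30) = (t - 3)*(t - 2)^2*(t^2 - 7*t + 10) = (t - 3)*(t - 2)^3*(t - 5)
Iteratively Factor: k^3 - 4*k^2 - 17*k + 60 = (k - 5)*(k^2 + k - 12) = (k - 5)*(k - 3)*(k + 4)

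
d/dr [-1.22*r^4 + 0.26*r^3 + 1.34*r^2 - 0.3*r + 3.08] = -4.88*r^3 + 0.78*r^2 + 2.68*r - 0.3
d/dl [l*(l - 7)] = 2*l - 7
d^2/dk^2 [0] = 0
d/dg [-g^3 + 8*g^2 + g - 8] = -3*g^2 + 16*g + 1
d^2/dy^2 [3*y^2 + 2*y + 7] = 6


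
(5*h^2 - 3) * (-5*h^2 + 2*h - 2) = -25*h^4 + 10*h^3 + 5*h^2 - 6*h + 6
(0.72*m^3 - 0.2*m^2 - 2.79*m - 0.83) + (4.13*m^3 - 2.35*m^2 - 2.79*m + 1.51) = 4.85*m^3 - 2.55*m^2 - 5.58*m + 0.68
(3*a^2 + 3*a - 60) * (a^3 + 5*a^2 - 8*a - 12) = 3*a^5 + 18*a^4 - 69*a^3 - 360*a^2 + 444*a + 720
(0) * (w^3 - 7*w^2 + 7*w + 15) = 0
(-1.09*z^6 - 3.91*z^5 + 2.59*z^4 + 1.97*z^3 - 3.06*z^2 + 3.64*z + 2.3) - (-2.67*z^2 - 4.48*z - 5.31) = -1.09*z^6 - 3.91*z^5 + 2.59*z^4 + 1.97*z^3 - 0.39*z^2 + 8.12*z + 7.61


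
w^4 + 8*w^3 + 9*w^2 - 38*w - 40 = (w - 2)*(w + 1)*(w + 4)*(w + 5)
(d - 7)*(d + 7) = d^2 - 49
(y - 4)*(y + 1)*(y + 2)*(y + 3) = y^4 + 2*y^3 - 13*y^2 - 38*y - 24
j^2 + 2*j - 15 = (j - 3)*(j + 5)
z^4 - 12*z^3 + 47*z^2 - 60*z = z*(z - 5)*(z - 4)*(z - 3)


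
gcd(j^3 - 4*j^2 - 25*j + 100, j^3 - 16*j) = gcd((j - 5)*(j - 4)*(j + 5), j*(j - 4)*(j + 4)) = j - 4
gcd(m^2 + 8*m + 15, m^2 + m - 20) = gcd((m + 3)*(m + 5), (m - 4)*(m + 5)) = m + 5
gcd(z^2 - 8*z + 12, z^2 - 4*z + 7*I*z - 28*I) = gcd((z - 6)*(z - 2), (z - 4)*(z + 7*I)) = 1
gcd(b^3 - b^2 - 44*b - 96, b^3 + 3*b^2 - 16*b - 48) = b^2 + 7*b + 12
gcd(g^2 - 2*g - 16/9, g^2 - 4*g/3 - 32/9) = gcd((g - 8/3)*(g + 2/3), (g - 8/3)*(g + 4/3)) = g - 8/3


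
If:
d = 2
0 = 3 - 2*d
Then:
No Solution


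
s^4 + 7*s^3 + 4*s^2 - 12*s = s*(s - 1)*(s + 2)*(s + 6)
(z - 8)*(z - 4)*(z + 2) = z^3 - 10*z^2 + 8*z + 64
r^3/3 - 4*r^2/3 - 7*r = r*(r/3 + 1)*(r - 7)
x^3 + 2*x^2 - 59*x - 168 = (x - 8)*(x + 3)*(x + 7)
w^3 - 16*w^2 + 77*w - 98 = (w - 7)^2*(w - 2)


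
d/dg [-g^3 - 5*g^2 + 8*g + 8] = -3*g^2 - 10*g + 8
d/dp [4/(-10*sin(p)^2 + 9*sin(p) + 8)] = 4*(20*sin(p) - 9)*cos(p)/(-10*sin(p)^2 + 9*sin(p) + 8)^2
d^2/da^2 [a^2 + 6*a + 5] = 2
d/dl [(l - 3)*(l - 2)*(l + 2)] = 3*l^2 - 6*l - 4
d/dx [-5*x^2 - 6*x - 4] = -10*x - 6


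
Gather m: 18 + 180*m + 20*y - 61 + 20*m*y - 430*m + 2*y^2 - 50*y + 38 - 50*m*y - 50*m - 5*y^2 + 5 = m*(-30*y - 300) - 3*y^2 - 30*y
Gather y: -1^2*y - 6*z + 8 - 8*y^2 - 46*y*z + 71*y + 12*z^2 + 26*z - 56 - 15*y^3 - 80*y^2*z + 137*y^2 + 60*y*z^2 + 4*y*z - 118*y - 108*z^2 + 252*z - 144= -15*y^3 + y^2*(129 - 80*z) + y*(60*z^2 - 42*z - 48) - 96*z^2 + 272*z - 192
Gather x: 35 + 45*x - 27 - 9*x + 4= 36*x + 12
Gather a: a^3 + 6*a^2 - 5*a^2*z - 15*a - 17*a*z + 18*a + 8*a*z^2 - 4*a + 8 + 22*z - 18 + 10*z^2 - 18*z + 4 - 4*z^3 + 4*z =a^3 + a^2*(6 - 5*z) + a*(8*z^2 - 17*z - 1) - 4*z^3 + 10*z^2 + 8*z - 6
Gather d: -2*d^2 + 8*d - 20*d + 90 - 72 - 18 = -2*d^2 - 12*d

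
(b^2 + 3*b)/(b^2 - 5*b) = (b + 3)/(b - 5)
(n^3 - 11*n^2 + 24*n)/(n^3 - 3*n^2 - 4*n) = (-n^2 + 11*n - 24)/(-n^2 + 3*n + 4)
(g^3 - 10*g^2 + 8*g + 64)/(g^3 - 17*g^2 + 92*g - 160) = (g + 2)/(g - 5)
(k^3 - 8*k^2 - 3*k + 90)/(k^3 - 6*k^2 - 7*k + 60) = (k - 6)/(k - 4)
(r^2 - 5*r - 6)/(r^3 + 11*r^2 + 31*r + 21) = (r - 6)/(r^2 + 10*r + 21)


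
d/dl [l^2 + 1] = 2*l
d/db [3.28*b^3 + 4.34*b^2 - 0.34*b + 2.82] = 9.84*b^2 + 8.68*b - 0.34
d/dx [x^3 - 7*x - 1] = 3*x^2 - 7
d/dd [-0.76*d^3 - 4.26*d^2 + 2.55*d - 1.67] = -2.28*d^2 - 8.52*d + 2.55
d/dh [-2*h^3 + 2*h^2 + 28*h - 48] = -6*h^2 + 4*h + 28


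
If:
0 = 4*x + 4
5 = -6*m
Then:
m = -5/6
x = -1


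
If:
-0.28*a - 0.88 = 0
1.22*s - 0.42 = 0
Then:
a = -3.14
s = 0.34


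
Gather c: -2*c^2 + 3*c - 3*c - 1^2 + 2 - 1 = -2*c^2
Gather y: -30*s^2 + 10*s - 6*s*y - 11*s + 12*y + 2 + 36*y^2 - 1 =-30*s^2 - s + 36*y^2 + y*(12 - 6*s) + 1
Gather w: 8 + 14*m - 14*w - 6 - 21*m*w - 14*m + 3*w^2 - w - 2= 3*w^2 + w*(-21*m - 15)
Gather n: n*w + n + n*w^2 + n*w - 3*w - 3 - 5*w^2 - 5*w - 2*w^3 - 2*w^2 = n*(w^2 + 2*w + 1) - 2*w^3 - 7*w^2 - 8*w - 3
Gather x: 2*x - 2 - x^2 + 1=-x^2 + 2*x - 1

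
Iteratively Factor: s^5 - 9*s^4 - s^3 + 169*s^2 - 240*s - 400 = (s - 5)*(s^4 - 4*s^3 - 21*s^2 + 64*s + 80) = (s - 5)*(s - 4)*(s^3 - 21*s - 20) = (s - 5)*(s - 4)*(s + 4)*(s^2 - 4*s - 5) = (s - 5)*(s - 4)*(s + 1)*(s + 4)*(s - 5)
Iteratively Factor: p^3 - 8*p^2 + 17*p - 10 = (p - 2)*(p^2 - 6*p + 5) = (p - 2)*(p - 1)*(p - 5)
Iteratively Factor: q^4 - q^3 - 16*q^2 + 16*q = (q + 4)*(q^3 - 5*q^2 + 4*q) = q*(q + 4)*(q^2 - 5*q + 4) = q*(q - 1)*(q + 4)*(q - 4)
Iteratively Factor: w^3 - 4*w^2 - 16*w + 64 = (w + 4)*(w^2 - 8*w + 16) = (w - 4)*(w + 4)*(w - 4)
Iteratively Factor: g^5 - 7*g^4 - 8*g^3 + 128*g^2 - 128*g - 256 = (g - 4)*(g^4 - 3*g^3 - 20*g^2 + 48*g + 64) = (g - 4)*(g + 1)*(g^3 - 4*g^2 - 16*g + 64) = (g - 4)*(g + 1)*(g + 4)*(g^2 - 8*g + 16) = (g - 4)^2*(g + 1)*(g + 4)*(g - 4)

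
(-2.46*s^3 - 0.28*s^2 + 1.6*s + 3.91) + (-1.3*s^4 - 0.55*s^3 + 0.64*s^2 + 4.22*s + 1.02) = -1.3*s^4 - 3.01*s^3 + 0.36*s^2 + 5.82*s + 4.93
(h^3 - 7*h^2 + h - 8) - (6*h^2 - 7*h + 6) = h^3 - 13*h^2 + 8*h - 14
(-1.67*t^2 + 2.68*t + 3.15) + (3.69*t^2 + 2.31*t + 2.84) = 2.02*t^2 + 4.99*t + 5.99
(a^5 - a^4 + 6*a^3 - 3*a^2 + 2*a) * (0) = 0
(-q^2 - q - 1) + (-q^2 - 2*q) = -2*q^2 - 3*q - 1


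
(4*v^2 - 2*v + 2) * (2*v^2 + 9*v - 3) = 8*v^4 + 32*v^3 - 26*v^2 + 24*v - 6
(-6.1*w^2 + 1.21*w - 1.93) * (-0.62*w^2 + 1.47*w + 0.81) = 3.782*w^4 - 9.7172*w^3 - 1.9657*w^2 - 1.857*w - 1.5633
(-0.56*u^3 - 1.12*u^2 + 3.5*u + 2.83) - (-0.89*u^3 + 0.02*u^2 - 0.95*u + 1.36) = 0.33*u^3 - 1.14*u^2 + 4.45*u + 1.47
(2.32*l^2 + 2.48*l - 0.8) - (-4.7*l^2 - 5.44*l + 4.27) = 7.02*l^2 + 7.92*l - 5.07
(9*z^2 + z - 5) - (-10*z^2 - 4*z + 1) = 19*z^2 + 5*z - 6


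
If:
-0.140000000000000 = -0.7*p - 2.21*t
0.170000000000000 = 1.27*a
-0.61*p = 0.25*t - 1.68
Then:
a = 0.13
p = 3.14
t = -0.93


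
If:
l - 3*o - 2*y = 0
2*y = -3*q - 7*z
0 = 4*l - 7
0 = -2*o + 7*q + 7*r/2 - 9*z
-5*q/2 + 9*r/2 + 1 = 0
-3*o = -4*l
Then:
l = 7/4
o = 7/3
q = 3073/3226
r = 2971/9678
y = -21/8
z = 2205/6452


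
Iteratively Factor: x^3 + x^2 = (x)*(x^2 + x) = x*(x + 1)*(x)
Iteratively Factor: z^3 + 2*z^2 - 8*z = (z - 2)*(z^2 + 4*z) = z*(z - 2)*(z + 4)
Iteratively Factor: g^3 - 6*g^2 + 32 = (g - 4)*(g^2 - 2*g - 8) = (g - 4)*(g + 2)*(g - 4)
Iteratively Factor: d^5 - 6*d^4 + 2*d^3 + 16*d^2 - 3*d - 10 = (d + 1)*(d^4 - 7*d^3 + 9*d^2 + 7*d - 10) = (d - 1)*(d + 1)*(d^3 - 6*d^2 + 3*d + 10) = (d - 1)*(d + 1)^2*(d^2 - 7*d + 10) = (d - 2)*(d - 1)*(d + 1)^2*(d - 5)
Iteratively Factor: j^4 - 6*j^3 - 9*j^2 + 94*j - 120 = (j - 2)*(j^3 - 4*j^2 - 17*j + 60) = (j - 5)*(j - 2)*(j^2 + j - 12) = (j - 5)*(j - 3)*(j - 2)*(j + 4)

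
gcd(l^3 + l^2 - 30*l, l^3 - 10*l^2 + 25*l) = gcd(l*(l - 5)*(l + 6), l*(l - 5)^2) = l^2 - 5*l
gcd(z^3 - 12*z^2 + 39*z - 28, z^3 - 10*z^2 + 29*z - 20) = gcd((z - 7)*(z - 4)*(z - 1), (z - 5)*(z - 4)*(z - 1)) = z^2 - 5*z + 4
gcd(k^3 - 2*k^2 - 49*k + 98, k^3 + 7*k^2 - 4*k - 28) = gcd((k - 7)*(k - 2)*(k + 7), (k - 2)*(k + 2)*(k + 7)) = k^2 + 5*k - 14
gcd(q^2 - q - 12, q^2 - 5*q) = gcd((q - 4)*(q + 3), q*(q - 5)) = 1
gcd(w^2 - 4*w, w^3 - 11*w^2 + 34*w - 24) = w - 4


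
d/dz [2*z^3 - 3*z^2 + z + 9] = 6*z^2 - 6*z + 1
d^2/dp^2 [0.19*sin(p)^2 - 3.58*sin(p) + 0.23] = 3.58*sin(p) + 0.38*cos(2*p)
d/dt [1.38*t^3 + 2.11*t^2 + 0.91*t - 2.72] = 4.14*t^2 + 4.22*t + 0.91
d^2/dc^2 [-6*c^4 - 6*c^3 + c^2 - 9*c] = -72*c^2 - 36*c + 2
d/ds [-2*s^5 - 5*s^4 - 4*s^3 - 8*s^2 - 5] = 2*s*(-5*s^3 - 10*s^2 - 6*s - 8)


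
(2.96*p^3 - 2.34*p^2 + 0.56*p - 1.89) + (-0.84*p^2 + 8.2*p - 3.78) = 2.96*p^3 - 3.18*p^2 + 8.76*p - 5.67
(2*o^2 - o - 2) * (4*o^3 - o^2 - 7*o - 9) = 8*o^5 - 6*o^4 - 21*o^3 - 9*o^2 + 23*o + 18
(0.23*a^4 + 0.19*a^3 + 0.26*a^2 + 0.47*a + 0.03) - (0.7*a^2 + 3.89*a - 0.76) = 0.23*a^4 + 0.19*a^3 - 0.44*a^2 - 3.42*a + 0.79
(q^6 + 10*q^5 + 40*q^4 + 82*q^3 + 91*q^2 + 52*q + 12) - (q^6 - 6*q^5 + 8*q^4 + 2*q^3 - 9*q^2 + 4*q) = 16*q^5 + 32*q^4 + 80*q^3 + 100*q^2 + 48*q + 12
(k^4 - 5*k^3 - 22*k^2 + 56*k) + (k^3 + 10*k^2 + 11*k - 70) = k^4 - 4*k^3 - 12*k^2 + 67*k - 70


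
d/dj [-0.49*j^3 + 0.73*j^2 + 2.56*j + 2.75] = -1.47*j^2 + 1.46*j + 2.56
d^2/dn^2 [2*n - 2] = 0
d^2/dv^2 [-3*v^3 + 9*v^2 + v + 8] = 18 - 18*v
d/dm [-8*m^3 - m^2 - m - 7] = -24*m^2 - 2*m - 1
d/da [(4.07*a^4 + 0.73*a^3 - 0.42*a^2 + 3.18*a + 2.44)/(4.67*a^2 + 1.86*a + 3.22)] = (38.0138*a^5 + 26.1197*a^4 + 55.1372*a^3 - 8.58*a^2 - 25.4944*a + 5.7012)/(21.8089*a^4 + 17.3724*a^3 + 33.5344*a^2 + 11.9784*a + 10.3684)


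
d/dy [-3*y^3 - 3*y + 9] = -9*y^2 - 3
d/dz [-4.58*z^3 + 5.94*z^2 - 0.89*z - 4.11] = -13.74*z^2 + 11.88*z - 0.89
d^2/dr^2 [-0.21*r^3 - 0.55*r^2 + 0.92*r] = -1.26*r - 1.1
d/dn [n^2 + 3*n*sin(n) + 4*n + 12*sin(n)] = 3*n*cos(n) + 2*n + 3*sin(n) + 12*cos(n) + 4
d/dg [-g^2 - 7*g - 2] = -2*g - 7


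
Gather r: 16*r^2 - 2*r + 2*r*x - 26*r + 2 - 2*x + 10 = 16*r^2 + r*(2*x - 28) - 2*x + 12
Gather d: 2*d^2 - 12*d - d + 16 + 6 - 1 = 2*d^2 - 13*d + 21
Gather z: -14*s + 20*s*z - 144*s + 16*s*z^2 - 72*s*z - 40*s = 16*s*z^2 - 52*s*z - 198*s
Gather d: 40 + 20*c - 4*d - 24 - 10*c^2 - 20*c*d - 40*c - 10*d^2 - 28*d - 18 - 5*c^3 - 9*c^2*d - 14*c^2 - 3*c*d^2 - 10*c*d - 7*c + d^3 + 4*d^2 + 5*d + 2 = -5*c^3 - 24*c^2 - 27*c + d^3 + d^2*(-3*c - 6) + d*(-9*c^2 - 30*c - 27)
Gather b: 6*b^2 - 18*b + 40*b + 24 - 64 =6*b^2 + 22*b - 40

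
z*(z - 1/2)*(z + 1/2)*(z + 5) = z^4 + 5*z^3 - z^2/4 - 5*z/4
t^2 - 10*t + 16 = (t - 8)*(t - 2)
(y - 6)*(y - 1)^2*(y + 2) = y^4 - 6*y^3 - 3*y^2 + 20*y - 12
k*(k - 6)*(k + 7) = k^3 + k^2 - 42*k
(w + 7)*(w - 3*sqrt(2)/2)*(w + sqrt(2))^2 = w^4 + sqrt(2)*w^3/2 + 7*w^3 - 4*w^2 + 7*sqrt(2)*w^2/2 - 28*w - 3*sqrt(2)*w - 21*sqrt(2)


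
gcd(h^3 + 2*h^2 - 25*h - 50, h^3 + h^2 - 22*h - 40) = h^2 - 3*h - 10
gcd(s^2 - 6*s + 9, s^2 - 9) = s - 3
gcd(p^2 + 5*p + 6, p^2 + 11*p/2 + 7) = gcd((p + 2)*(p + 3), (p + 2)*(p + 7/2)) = p + 2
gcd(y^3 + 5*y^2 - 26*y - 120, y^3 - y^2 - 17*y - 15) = y - 5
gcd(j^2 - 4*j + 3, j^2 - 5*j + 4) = j - 1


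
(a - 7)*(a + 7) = a^2 - 49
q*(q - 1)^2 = q^3 - 2*q^2 + q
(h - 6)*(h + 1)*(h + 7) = h^3 + 2*h^2 - 41*h - 42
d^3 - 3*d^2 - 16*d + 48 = (d - 4)*(d - 3)*(d + 4)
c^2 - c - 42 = (c - 7)*(c + 6)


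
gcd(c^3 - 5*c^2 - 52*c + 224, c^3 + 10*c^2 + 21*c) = c + 7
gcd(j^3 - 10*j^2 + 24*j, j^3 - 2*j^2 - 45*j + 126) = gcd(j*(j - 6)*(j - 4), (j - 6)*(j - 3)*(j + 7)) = j - 6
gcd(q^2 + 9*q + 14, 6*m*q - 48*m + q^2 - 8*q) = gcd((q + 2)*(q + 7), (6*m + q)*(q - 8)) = 1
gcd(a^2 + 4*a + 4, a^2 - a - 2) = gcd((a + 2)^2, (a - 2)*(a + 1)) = 1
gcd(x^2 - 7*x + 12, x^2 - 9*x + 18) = x - 3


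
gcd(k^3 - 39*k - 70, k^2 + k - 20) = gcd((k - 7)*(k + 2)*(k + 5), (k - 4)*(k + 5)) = k + 5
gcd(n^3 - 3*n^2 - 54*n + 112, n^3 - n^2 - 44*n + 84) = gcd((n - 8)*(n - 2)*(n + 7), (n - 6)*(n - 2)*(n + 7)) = n^2 + 5*n - 14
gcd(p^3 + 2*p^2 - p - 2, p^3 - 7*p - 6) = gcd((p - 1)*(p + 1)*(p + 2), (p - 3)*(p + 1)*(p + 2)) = p^2 + 3*p + 2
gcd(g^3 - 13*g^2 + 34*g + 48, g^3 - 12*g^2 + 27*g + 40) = g^2 - 7*g - 8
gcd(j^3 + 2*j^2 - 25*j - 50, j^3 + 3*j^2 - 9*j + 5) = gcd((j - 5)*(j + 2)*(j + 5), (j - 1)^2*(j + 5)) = j + 5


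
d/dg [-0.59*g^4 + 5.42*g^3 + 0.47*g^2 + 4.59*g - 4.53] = -2.36*g^3 + 16.26*g^2 + 0.94*g + 4.59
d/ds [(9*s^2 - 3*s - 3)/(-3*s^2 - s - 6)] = 3*(-6*s^2 - 42*s + 5)/(9*s^4 + 6*s^3 + 37*s^2 + 12*s + 36)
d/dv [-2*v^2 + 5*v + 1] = 5 - 4*v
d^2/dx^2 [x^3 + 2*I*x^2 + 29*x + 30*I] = 6*x + 4*I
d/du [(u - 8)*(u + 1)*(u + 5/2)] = 3*u^2 - 9*u - 51/2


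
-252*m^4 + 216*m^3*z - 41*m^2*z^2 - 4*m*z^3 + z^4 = (-6*m + z)*(-3*m + z)*(-2*m + z)*(7*m + z)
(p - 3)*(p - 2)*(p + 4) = p^3 - p^2 - 14*p + 24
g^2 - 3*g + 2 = (g - 2)*(g - 1)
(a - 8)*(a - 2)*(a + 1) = a^3 - 9*a^2 + 6*a + 16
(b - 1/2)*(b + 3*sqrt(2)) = b^2 - b/2 + 3*sqrt(2)*b - 3*sqrt(2)/2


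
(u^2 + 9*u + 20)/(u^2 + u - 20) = (u + 4)/(u - 4)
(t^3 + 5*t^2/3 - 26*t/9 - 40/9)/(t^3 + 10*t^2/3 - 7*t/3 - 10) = (t + 4/3)/(t + 3)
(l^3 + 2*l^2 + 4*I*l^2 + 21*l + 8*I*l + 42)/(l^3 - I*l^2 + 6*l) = (l^2 + l*(2 + 7*I) + 14*I)/(l*(l + 2*I))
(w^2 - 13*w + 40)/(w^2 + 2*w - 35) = (w - 8)/(w + 7)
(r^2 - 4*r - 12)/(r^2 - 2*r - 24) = (r + 2)/(r + 4)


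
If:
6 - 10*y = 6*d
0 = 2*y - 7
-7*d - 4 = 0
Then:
No Solution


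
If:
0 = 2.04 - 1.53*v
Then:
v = 1.33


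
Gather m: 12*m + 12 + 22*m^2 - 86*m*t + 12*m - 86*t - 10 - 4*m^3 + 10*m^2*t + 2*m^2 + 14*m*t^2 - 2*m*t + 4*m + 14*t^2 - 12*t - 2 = -4*m^3 + m^2*(10*t + 24) + m*(14*t^2 - 88*t + 28) + 14*t^2 - 98*t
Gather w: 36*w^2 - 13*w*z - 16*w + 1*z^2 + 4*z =36*w^2 + w*(-13*z - 16) + z^2 + 4*z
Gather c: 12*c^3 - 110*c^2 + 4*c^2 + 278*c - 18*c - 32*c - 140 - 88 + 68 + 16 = 12*c^3 - 106*c^2 + 228*c - 144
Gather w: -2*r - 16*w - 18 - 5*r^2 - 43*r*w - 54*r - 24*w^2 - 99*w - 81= -5*r^2 - 56*r - 24*w^2 + w*(-43*r - 115) - 99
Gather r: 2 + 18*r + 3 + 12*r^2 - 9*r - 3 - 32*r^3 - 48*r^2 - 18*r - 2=-32*r^3 - 36*r^2 - 9*r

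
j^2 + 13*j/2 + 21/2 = (j + 3)*(j + 7/2)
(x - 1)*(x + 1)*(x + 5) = x^3 + 5*x^2 - x - 5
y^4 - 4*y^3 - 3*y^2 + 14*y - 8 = (y - 4)*(y - 1)^2*(y + 2)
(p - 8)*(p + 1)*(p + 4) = p^3 - 3*p^2 - 36*p - 32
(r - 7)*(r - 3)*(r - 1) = r^3 - 11*r^2 + 31*r - 21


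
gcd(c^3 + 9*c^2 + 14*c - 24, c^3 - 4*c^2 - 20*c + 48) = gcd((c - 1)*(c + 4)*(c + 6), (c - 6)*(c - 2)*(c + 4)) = c + 4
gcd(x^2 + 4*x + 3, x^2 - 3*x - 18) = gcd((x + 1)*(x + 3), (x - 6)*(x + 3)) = x + 3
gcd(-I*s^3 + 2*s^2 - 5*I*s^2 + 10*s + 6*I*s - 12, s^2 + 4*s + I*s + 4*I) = 1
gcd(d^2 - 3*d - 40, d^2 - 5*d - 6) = 1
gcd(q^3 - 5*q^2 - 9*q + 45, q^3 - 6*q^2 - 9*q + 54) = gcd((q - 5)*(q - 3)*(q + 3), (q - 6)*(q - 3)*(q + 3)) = q^2 - 9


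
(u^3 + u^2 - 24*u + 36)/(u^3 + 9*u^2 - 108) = (u - 2)/(u + 6)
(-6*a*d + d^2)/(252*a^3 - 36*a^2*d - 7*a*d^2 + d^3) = -d/(42*a^2 + a*d - d^2)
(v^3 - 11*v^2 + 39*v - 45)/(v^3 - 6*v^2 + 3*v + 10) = (v^2 - 6*v + 9)/(v^2 - v - 2)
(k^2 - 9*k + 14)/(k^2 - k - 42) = (k - 2)/(k + 6)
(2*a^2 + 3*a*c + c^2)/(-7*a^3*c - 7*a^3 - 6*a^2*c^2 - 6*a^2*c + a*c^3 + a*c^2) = (-2*a - c)/(a*(7*a*c + 7*a - c^2 - c))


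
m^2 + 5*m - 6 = (m - 1)*(m + 6)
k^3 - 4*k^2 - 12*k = k*(k - 6)*(k + 2)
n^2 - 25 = (n - 5)*(n + 5)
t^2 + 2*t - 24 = (t - 4)*(t + 6)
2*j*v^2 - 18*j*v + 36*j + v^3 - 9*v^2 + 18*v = (2*j + v)*(v - 6)*(v - 3)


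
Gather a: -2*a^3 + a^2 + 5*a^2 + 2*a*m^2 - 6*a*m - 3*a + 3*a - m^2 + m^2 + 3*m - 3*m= -2*a^3 + 6*a^2 + a*(2*m^2 - 6*m)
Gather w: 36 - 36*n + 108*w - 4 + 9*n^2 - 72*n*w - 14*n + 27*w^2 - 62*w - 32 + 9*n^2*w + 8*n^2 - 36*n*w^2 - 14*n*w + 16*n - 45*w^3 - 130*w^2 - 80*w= 17*n^2 - 34*n - 45*w^3 + w^2*(-36*n - 103) + w*(9*n^2 - 86*n - 34)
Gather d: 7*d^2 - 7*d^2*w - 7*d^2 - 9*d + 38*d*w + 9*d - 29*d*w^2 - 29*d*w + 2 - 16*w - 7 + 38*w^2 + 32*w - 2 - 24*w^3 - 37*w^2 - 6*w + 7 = -7*d^2*w + d*(-29*w^2 + 9*w) - 24*w^3 + w^2 + 10*w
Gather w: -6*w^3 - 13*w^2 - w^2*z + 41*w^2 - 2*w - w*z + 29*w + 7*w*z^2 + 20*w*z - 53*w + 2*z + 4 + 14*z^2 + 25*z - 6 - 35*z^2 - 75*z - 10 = -6*w^3 + w^2*(28 - z) + w*(7*z^2 + 19*z - 26) - 21*z^2 - 48*z - 12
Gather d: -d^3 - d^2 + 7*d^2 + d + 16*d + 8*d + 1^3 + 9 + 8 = -d^3 + 6*d^2 + 25*d + 18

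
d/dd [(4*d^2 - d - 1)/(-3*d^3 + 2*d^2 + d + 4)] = 3*(4*d^4 - 2*d^3 - d^2 + 12*d - 1)/(9*d^6 - 12*d^5 - 2*d^4 - 20*d^3 + 17*d^2 + 8*d + 16)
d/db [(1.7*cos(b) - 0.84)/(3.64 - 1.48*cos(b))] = -4.9448*sin(b)/(1.48*cos(b) - 3.64)^2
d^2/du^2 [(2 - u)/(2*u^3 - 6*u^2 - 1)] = 12*(6*u^2*(u - 2)^3 + (u^2 - 2*u + (u - 2)*(u - 1))*(-2*u^3 + 6*u^2 + 1))/(-2*u^3 + 6*u^2 + 1)^3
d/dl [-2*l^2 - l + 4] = -4*l - 1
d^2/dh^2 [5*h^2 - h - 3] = 10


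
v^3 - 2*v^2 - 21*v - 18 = (v - 6)*(v + 1)*(v + 3)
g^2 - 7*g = g*(g - 7)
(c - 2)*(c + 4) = c^2 + 2*c - 8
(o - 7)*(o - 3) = o^2 - 10*o + 21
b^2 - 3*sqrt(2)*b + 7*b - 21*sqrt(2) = (b + 7)*(b - 3*sqrt(2))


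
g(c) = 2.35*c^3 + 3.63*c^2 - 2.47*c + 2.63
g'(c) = 7.05*c^2 + 7.26*c - 2.47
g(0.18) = 2.32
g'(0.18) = -0.93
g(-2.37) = -2.41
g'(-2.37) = 19.92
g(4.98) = 370.59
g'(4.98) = 208.53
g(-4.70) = -149.56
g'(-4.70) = 119.14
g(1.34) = 11.49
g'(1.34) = 19.92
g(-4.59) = -136.81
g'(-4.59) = 112.74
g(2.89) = 82.53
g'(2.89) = 77.39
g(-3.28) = -33.14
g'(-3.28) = 49.56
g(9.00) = 1987.58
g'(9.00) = 633.92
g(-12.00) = -3505.81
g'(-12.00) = 925.61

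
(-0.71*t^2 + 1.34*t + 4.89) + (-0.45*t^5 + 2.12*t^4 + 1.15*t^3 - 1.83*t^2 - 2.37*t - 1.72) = -0.45*t^5 + 2.12*t^4 + 1.15*t^3 - 2.54*t^2 - 1.03*t + 3.17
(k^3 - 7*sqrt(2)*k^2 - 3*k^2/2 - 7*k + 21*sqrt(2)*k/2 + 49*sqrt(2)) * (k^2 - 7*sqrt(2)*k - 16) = k^5 - 14*sqrt(2)*k^4 - 3*k^4/2 + 21*sqrt(2)*k^3 + 75*k^3 - 123*k^2 + 210*sqrt(2)*k^2 - 574*k - 168*sqrt(2)*k - 784*sqrt(2)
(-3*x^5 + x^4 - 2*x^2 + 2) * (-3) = 9*x^5 - 3*x^4 + 6*x^2 - 6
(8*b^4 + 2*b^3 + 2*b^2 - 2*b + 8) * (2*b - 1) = 16*b^5 - 4*b^4 + 2*b^3 - 6*b^2 + 18*b - 8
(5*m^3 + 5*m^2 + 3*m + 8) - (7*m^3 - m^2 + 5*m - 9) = -2*m^3 + 6*m^2 - 2*m + 17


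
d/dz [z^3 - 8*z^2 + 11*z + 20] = 3*z^2 - 16*z + 11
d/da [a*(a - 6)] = 2*a - 6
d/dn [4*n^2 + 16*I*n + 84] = 8*n + 16*I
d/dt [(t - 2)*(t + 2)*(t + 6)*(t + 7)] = 4*t^3 + 39*t^2 + 76*t - 52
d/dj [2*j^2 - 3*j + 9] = 4*j - 3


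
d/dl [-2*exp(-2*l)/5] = 4*exp(-2*l)/5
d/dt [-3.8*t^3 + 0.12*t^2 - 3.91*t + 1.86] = -11.4*t^2 + 0.24*t - 3.91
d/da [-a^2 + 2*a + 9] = 2 - 2*a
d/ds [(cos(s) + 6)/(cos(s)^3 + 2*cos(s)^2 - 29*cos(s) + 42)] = (51*cos(s)/2 + 10*cos(2*s) + cos(3*s)/2 - 206)*sin(s)/(cos(s)^3 + 2*cos(s)^2 - 29*cos(s) + 42)^2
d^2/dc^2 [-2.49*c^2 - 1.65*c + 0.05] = -4.98000000000000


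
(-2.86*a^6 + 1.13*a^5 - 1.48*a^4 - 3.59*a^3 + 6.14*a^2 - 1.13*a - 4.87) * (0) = 0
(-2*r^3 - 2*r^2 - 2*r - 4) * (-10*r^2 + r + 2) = 20*r^5 + 18*r^4 + 14*r^3 + 34*r^2 - 8*r - 8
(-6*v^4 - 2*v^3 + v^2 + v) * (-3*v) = 18*v^5 + 6*v^4 - 3*v^3 - 3*v^2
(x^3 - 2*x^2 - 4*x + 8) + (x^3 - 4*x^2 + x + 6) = 2*x^3 - 6*x^2 - 3*x + 14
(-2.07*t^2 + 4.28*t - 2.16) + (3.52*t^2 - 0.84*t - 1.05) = 1.45*t^2 + 3.44*t - 3.21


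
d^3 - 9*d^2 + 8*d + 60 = (d - 6)*(d - 5)*(d + 2)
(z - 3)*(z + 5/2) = z^2 - z/2 - 15/2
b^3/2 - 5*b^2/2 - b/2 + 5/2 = (b/2 + 1/2)*(b - 5)*(b - 1)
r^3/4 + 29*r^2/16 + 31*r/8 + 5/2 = (r/4 + 1)*(r + 5/4)*(r + 2)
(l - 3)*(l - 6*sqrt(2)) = l^2 - 6*sqrt(2)*l - 3*l + 18*sqrt(2)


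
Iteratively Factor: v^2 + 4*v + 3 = (v + 1)*(v + 3)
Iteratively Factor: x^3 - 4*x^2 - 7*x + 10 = (x - 5)*(x^2 + x - 2) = (x - 5)*(x + 2)*(x - 1)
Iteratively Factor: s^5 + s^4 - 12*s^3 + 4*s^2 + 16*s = (s + 1)*(s^4 - 12*s^2 + 16*s) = (s - 2)*(s + 1)*(s^3 + 2*s^2 - 8*s) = s*(s - 2)*(s + 1)*(s^2 + 2*s - 8) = s*(s - 2)*(s + 1)*(s + 4)*(s - 2)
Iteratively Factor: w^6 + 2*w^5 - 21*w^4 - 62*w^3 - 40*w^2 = (w + 1)*(w^5 + w^4 - 22*w^3 - 40*w^2) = (w + 1)*(w + 2)*(w^4 - w^3 - 20*w^2) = w*(w + 1)*(w + 2)*(w^3 - w^2 - 20*w) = w*(w + 1)*(w + 2)*(w + 4)*(w^2 - 5*w) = w^2*(w + 1)*(w + 2)*(w + 4)*(w - 5)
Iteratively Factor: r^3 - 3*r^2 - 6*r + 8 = (r + 2)*(r^2 - 5*r + 4) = (r - 1)*(r + 2)*(r - 4)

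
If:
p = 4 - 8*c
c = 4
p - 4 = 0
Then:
No Solution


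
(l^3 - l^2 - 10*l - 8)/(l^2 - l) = (l^3 - l^2 - 10*l - 8)/(l*(l - 1))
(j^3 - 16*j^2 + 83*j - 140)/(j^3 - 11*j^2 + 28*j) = (j - 5)/j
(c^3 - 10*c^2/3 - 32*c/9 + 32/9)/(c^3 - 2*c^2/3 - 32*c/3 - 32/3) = (c - 2/3)/(c + 2)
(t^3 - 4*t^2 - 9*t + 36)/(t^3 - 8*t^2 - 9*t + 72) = (t - 4)/(t - 8)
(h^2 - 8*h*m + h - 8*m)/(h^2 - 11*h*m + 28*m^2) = (h^2 - 8*h*m + h - 8*m)/(h^2 - 11*h*m + 28*m^2)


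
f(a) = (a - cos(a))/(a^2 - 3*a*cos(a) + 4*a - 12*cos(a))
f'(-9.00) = -0.02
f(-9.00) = -0.26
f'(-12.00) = -0.02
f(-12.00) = -0.11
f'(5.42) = 0.05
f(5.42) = 0.15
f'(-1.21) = -0.30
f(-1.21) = 0.25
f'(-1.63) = -0.82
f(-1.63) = 0.46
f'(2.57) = -0.02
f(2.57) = 0.10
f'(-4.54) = -4.78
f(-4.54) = -2.01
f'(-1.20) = -0.29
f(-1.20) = 0.24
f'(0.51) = -0.12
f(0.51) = 0.04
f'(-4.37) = -10.89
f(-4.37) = -3.24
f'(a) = (a - cos(a))*(-3*a*sin(a) - 2*a - 12*sin(a) + 3*cos(a) - 4)/(a^2 - 3*a*cos(a) + 4*a - 12*cos(a))^2 + (sin(a) + 1)/(a^2 - 3*a*cos(a) + 4*a - 12*cos(a)) = (-2*a^2*sin(a) - a^2 - 8*a*sin(a) + 2*a*cos(a) - 3*cos(a)^2 - 8*cos(a))/((a + 4)^2*(a - 3*cos(a))^2)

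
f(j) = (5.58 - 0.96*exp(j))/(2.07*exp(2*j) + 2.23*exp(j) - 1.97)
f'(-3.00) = -0.17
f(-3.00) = -2.98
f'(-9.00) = 0.00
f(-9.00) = -2.83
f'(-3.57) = -0.09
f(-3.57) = -2.91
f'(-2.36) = -0.40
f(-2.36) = -3.15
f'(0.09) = -4.21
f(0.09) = 1.54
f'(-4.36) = -0.04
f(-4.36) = -2.87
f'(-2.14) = -0.55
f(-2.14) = -3.26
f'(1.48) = -0.14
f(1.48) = 0.03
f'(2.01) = -0.03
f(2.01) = -0.01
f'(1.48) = -0.14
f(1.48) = 0.03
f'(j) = (5.58 - 0.96*exp(j))*(-4.14*exp(2*j) - 2.23*exp(j))/(2.07*exp(2*j) + 2.23*exp(j) - 1.97)^2 - 0.96*exp(j)/(2.07*exp(2*j) + 2.23*exp(j) - 1.97) = (1.9872*exp(2*j) - 23.1012*exp(j) - 10.5522)*exp(j)/(4.2849*exp(4*j) + 9.2322*exp(3*j) - 3.1829*exp(2*j) - 8.7862*exp(j) + 3.8809)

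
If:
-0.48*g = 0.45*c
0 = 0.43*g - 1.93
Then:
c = -4.79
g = 4.49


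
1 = 1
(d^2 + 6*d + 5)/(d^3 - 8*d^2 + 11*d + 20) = (d + 5)/(d^2 - 9*d + 20)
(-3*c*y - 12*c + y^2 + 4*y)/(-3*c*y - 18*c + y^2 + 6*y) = (y + 4)/(y + 6)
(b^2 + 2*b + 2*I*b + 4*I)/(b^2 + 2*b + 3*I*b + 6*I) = (b + 2*I)/(b + 3*I)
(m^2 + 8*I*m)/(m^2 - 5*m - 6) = m*(m + 8*I)/(m^2 - 5*m - 6)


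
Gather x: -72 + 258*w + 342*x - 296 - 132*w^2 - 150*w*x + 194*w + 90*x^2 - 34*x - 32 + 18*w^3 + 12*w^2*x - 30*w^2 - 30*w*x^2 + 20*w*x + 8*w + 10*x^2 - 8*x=18*w^3 - 162*w^2 + 460*w + x^2*(100 - 30*w) + x*(12*w^2 - 130*w + 300) - 400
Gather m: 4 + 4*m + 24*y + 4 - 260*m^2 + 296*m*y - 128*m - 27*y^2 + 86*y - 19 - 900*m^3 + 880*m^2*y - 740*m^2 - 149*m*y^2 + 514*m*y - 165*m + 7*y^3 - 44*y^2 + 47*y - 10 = -900*m^3 + m^2*(880*y - 1000) + m*(-149*y^2 + 810*y - 289) + 7*y^3 - 71*y^2 + 157*y - 21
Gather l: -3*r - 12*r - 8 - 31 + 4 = -15*r - 35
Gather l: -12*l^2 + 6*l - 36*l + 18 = -12*l^2 - 30*l + 18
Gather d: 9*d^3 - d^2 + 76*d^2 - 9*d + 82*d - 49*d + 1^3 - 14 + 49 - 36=9*d^3 + 75*d^2 + 24*d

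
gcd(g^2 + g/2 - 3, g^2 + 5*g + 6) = g + 2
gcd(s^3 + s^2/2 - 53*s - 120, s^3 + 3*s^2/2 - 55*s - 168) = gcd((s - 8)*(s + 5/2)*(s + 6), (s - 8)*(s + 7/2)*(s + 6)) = s^2 - 2*s - 48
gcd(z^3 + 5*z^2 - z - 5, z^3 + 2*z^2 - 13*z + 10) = z^2 + 4*z - 5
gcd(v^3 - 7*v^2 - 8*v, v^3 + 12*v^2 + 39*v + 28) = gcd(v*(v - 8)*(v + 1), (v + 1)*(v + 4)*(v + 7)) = v + 1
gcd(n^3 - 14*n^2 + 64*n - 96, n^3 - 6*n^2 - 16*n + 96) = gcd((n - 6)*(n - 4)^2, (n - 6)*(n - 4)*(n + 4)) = n^2 - 10*n + 24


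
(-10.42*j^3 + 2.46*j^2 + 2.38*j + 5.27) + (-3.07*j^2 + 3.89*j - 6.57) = -10.42*j^3 - 0.61*j^2 + 6.27*j - 1.3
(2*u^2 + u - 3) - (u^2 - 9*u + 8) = u^2 + 10*u - 11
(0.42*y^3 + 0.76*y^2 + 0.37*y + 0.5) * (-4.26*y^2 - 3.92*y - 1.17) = -1.7892*y^5 - 4.884*y^4 - 5.0468*y^3 - 4.4696*y^2 - 2.3929*y - 0.585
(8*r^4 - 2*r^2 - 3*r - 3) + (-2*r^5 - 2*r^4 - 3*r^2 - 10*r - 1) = -2*r^5 + 6*r^4 - 5*r^2 - 13*r - 4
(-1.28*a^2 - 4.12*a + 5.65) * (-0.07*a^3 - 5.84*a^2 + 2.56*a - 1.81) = 0.0896*a^5 + 7.7636*a^4 + 20.3885*a^3 - 41.2264*a^2 + 21.9212*a - 10.2265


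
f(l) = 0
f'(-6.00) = 0.00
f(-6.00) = 0.00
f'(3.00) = 0.00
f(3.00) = 0.00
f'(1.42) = 0.00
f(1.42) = 0.00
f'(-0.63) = 0.00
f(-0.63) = 0.00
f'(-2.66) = 0.00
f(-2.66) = 0.00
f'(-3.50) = 0.00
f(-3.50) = 0.00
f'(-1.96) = 0.00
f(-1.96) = 0.00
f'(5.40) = 0.00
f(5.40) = 0.00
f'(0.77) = 0.00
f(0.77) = 0.00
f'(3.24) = 0.00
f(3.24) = 0.00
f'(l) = 0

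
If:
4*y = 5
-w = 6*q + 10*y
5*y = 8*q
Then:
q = 25/32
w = -275/16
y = 5/4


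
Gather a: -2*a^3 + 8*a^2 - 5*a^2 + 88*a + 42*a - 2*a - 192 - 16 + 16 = -2*a^3 + 3*a^2 + 128*a - 192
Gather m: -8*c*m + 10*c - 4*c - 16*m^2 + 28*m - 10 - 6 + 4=6*c - 16*m^2 + m*(28 - 8*c) - 12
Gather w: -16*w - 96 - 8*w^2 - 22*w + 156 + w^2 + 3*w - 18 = -7*w^2 - 35*w + 42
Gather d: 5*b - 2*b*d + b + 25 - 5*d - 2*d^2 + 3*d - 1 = 6*b - 2*d^2 + d*(-2*b - 2) + 24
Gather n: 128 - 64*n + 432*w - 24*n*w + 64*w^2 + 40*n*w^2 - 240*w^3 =n*(40*w^2 - 24*w - 64) - 240*w^3 + 64*w^2 + 432*w + 128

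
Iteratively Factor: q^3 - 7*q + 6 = (q - 1)*(q^2 + q - 6) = (q - 1)*(q + 3)*(q - 2)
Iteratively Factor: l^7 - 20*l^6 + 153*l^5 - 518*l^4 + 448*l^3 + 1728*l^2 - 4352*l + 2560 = (l - 4)*(l^6 - 16*l^5 + 89*l^4 - 162*l^3 - 200*l^2 + 928*l - 640) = (l - 4)^2*(l^5 - 12*l^4 + 41*l^3 + 2*l^2 - 192*l + 160) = (l - 5)*(l - 4)^2*(l^4 - 7*l^3 + 6*l^2 + 32*l - 32) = (l - 5)*(l - 4)^2*(l - 1)*(l^3 - 6*l^2 + 32) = (l - 5)*(l - 4)^3*(l - 1)*(l^2 - 2*l - 8) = (l - 5)*(l - 4)^3*(l - 1)*(l + 2)*(l - 4)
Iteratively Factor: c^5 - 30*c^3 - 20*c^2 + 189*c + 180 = (c + 1)*(c^4 - c^3 - 29*c^2 + 9*c + 180) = (c - 5)*(c + 1)*(c^3 + 4*c^2 - 9*c - 36) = (c - 5)*(c + 1)*(c + 4)*(c^2 - 9) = (c - 5)*(c - 3)*(c + 1)*(c + 4)*(c + 3)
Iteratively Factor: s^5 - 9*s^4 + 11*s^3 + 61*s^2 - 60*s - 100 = (s + 2)*(s^4 - 11*s^3 + 33*s^2 - 5*s - 50) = (s + 1)*(s + 2)*(s^3 - 12*s^2 + 45*s - 50) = (s - 5)*(s + 1)*(s + 2)*(s^2 - 7*s + 10) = (s - 5)^2*(s + 1)*(s + 2)*(s - 2)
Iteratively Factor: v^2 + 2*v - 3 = (v - 1)*(v + 3)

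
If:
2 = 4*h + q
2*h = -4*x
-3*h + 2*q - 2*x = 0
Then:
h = 2/5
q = 2/5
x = -1/5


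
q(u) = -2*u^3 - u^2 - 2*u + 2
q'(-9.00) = -470.00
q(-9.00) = 1397.00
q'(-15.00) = -1322.00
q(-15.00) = 6557.00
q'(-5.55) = -175.72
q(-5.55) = 324.21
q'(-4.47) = -112.95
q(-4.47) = 169.59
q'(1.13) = -11.92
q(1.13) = -4.42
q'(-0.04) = -1.93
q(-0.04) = 2.08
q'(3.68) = -90.61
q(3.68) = -118.57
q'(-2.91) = -46.99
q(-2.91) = 48.64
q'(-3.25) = -58.88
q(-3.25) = 66.59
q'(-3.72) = -77.59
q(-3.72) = 98.56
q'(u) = -6*u^2 - 2*u - 2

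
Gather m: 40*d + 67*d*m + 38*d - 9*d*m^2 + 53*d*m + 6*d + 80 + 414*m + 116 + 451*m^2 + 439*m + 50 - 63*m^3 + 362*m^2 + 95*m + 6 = 84*d - 63*m^3 + m^2*(813 - 9*d) + m*(120*d + 948) + 252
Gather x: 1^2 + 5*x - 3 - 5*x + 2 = 0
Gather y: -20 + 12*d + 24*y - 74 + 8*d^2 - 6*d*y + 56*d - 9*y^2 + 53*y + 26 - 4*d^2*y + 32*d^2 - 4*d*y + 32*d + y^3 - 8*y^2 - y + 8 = 40*d^2 + 100*d + y^3 - 17*y^2 + y*(-4*d^2 - 10*d + 76) - 60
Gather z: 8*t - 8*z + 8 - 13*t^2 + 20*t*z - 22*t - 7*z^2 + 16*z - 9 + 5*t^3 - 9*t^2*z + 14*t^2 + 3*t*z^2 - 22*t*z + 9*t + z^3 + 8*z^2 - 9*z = 5*t^3 + t^2 - 5*t + z^3 + z^2*(3*t + 1) + z*(-9*t^2 - 2*t - 1) - 1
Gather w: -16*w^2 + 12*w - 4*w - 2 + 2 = -16*w^2 + 8*w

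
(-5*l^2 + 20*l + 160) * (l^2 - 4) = -5*l^4 + 20*l^3 + 180*l^2 - 80*l - 640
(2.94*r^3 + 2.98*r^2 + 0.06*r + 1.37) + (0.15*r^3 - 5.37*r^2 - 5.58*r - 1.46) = 3.09*r^3 - 2.39*r^2 - 5.52*r - 0.0899999999999999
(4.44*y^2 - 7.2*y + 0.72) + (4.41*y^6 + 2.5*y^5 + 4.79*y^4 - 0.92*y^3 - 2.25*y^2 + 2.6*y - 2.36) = 4.41*y^6 + 2.5*y^5 + 4.79*y^4 - 0.92*y^3 + 2.19*y^2 - 4.6*y - 1.64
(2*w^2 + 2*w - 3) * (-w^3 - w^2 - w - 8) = -2*w^5 - 4*w^4 - w^3 - 15*w^2 - 13*w + 24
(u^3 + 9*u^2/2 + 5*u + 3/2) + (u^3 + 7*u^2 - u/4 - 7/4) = 2*u^3 + 23*u^2/2 + 19*u/4 - 1/4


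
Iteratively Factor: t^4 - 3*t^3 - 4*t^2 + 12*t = (t)*(t^3 - 3*t^2 - 4*t + 12) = t*(t - 3)*(t^2 - 4) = t*(t - 3)*(t + 2)*(t - 2)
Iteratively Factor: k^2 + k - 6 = (k + 3)*(k - 2)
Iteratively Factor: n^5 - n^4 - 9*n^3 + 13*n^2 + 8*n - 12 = (n + 3)*(n^4 - 4*n^3 + 3*n^2 + 4*n - 4) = (n + 1)*(n + 3)*(n^3 - 5*n^2 + 8*n - 4) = (n - 2)*(n + 1)*(n + 3)*(n^2 - 3*n + 2) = (n - 2)^2*(n + 1)*(n + 3)*(n - 1)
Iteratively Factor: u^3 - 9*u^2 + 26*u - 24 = (u - 4)*(u^2 - 5*u + 6) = (u - 4)*(u - 3)*(u - 2)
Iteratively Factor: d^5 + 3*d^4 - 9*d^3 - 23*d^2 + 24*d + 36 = (d + 3)*(d^4 - 9*d^2 + 4*d + 12) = (d + 1)*(d + 3)*(d^3 - d^2 - 8*d + 12) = (d - 2)*(d + 1)*(d + 3)*(d^2 + d - 6) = (d - 2)^2*(d + 1)*(d + 3)*(d + 3)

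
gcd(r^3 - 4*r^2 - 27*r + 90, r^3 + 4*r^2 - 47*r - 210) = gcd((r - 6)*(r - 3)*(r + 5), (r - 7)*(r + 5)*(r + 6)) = r + 5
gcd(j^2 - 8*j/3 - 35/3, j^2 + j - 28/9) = j + 7/3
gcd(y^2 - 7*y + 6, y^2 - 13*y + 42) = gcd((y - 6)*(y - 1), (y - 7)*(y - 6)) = y - 6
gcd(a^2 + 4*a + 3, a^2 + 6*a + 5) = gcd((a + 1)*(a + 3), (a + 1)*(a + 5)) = a + 1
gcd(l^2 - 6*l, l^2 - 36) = l - 6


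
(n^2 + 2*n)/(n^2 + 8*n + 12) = n/(n + 6)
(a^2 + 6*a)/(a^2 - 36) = a/(a - 6)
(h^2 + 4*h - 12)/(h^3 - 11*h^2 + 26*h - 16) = (h + 6)/(h^2 - 9*h + 8)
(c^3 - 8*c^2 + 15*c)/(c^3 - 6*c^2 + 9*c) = (c - 5)/(c - 3)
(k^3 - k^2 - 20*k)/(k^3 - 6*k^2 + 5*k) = (k + 4)/(k - 1)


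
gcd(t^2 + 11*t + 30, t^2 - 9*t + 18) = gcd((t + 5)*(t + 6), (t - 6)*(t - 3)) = 1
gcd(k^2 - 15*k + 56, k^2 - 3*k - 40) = k - 8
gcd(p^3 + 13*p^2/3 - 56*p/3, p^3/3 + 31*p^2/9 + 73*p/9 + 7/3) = p + 7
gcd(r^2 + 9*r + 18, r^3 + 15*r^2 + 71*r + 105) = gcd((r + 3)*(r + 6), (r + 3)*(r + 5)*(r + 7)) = r + 3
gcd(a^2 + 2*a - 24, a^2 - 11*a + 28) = a - 4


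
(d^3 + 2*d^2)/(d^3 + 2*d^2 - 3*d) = d*(d + 2)/(d^2 + 2*d - 3)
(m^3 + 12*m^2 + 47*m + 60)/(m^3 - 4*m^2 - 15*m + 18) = (m^2 + 9*m + 20)/(m^2 - 7*m + 6)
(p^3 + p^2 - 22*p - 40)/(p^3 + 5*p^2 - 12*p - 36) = (p^2 - p - 20)/(p^2 + 3*p - 18)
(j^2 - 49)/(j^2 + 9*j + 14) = (j - 7)/(j + 2)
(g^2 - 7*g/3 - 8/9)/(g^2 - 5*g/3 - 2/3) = (g - 8/3)/(g - 2)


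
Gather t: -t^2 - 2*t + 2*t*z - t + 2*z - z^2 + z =-t^2 + t*(2*z - 3) - z^2 + 3*z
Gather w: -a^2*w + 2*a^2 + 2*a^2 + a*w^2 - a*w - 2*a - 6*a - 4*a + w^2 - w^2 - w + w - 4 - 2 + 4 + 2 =4*a^2 + a*w^2 - 12*a + w*(-a^2 - a)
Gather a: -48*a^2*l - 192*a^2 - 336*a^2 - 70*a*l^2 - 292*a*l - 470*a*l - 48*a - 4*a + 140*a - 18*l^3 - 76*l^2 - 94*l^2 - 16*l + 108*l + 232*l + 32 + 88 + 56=a^2*(-48*l - 528) + a*(-70*l^2 - 762*l + 88) - 18*l^3 - 170*l^2 + 324*l + 176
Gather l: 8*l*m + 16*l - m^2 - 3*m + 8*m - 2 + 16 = l*(8*m + 16) - m^2 + 5*m + 14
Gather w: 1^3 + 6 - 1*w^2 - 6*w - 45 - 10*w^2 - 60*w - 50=-11*w^2 - 66*w - 88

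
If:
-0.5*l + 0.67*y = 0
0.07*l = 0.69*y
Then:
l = 0.00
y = 0.00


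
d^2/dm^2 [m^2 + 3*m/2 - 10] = 2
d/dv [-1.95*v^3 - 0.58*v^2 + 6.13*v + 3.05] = -5.85*v^2 - 1.16*v + 6.13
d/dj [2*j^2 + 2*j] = 4*j + 2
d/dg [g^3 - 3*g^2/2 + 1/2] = 3*g*(g - 1)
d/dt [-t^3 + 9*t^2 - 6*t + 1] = -3*t^2 + 18*t - 6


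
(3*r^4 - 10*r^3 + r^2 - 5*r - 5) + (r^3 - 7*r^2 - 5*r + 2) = 3*r^4 - 9*r^3 - 6*r^2 - 10*r - 3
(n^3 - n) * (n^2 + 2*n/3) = n^5 + 2*n^4/3 - n^3 - 2*n^2/3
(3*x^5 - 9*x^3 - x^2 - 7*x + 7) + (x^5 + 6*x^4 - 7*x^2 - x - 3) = 4*x^5 + 6*x^4 - 9*x^3 - 8*x^2 - 8*x + 4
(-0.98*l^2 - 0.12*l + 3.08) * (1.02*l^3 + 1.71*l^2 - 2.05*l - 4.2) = -0.9996*l^5 - 1.7982*l^4 + 4.9454*l^3 + 9.6288*l^2 - 5.81*l - 12.936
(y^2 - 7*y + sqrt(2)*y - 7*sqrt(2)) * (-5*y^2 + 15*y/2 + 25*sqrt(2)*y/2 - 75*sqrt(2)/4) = -5*y^4 + 15*sqrt(2)*y^3/2 + 85*y^3/2 - 255*sqrt(2)*y^2/4 - 55*y^2/2 - 425*y/2 + 315*sqrt(2)*y/4 + 525/2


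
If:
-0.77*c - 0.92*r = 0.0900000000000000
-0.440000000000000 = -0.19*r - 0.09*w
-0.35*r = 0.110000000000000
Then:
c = 0.26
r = -0.31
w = 5.55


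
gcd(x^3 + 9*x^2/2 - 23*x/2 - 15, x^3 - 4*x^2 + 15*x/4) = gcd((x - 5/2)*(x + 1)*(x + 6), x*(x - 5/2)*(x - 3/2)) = x - 5/2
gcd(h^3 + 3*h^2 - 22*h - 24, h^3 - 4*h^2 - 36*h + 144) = h^2 + 2*h - 24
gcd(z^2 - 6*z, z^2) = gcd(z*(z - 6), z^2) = z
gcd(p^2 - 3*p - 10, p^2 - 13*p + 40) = p - 5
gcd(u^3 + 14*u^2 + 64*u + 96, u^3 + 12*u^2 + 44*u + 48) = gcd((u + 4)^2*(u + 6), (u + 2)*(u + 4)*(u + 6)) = u^2 + 10*u + 24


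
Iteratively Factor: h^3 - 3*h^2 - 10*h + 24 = (h - 2)*(h^2 - h - 12) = (h - 2)*(h + 3)*(h - 4)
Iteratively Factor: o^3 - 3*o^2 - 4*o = (o + 1)*(o^2 - 4*o) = o*(o + 1)*(o - 4)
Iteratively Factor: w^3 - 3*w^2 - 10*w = (w + 2)*(w^2 - 5*w) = (w - 5)*(w + 2)*(w)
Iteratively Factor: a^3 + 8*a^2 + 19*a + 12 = (a + 1)*(a^2 + 7*a + 12) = (a + 1)*(a + 4)*(a + 3)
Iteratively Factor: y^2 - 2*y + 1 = (y - 1)*(y - 1)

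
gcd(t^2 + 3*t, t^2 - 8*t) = t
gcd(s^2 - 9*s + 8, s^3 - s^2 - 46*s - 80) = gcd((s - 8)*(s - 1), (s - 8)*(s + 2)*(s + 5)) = s - 8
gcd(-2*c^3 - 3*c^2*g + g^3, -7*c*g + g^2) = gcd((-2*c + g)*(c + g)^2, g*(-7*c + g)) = 1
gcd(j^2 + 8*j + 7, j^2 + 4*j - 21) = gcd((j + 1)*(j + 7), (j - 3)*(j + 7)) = j + 7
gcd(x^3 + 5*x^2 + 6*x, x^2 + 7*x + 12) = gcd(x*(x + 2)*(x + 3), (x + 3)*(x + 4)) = x + 3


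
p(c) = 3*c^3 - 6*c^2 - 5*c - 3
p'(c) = 9*c^2 - 12*c - 5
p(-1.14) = -9.54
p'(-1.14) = 20.38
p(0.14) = -3.81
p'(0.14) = -6.50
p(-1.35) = -14.57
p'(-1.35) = 27.60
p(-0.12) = -2.49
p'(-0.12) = -3.43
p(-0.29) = -2.13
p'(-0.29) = -0.76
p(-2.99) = -121.88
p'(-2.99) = 111.34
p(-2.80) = -101.90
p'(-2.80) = 99.16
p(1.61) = -14.08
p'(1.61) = -0.99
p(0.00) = -3.00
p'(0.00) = -5.00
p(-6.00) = -837.00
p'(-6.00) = 391.00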